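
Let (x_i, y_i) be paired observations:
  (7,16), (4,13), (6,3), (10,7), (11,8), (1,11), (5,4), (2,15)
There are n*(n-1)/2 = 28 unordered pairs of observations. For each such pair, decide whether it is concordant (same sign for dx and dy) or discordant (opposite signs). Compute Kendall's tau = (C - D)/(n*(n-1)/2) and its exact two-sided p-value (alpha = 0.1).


Step 1: Enumerate the 28 unordered pairs (i,j) with i<j and classify each by sign(x_j-x_i) * sign(y_j-y_i).
  (1,2):dx=-3,dy=-3->C; (1,3):dx=-1,dy=-13->C; (1,4):dx=+3,dy=-9->D; (1,5):dx=+4,dy=-8->D
  (1,6):dx=-6,dy=-5->C; (1,7):dx=-2,dy=-12->C; (1,8):dx=-5,dy=-1->C; (2,3):dx=+2,dy=-10->D
  (2,4):dx=+6,dy=-6->D; (2,5):dx=+7,dy=-5->D; (2,6):dx=-3,dy=-2->C; (2,7):dx=+1,dy=-9->D
  (2,8):dx=-2,dy=+2->D; (3,4):dx=+4,dy=+4->C; (3,5):dx=+5,dy=+5->C; (3,6):dx=-5,dy=+8->D
  (3,7):dx=-1,dy=+1->D; (3,8):dx=-4,dy=+12->D; (4,5):dx=+1,dy=+1->C; (4,6):dx=-9,dy=+4->D
  (4,7):dx=-5,dy=-3->C; (4,8):dx=-8,dy=+8->D; (5,6):dx=-10,dy=+3->D; (5,7):dx=-6,dy=-4->C
  (5,8):dx=-9,dy=+7->D; (6,7):dx=+4,dy=-7->D; (6,8):dx=+1,dy=+4->C; (7,8):dx=-3,dy=+11->D
Step 2: C = 12, D = 16, total pairs = 28.
Step 3: tau = (C - D)/(n(n-1)/2) = (12 - 16)/28 = -0.142857.
Step 4: Exact two-sided p-value (enumerate n! = 40320 permutations of y under H0): p = 0.719544.
Step 5: alpha = 0.1. fail to reject H0.

tau_b = -0.1429 (C=12, D=16), p = 0.719544, fail to reject H0.


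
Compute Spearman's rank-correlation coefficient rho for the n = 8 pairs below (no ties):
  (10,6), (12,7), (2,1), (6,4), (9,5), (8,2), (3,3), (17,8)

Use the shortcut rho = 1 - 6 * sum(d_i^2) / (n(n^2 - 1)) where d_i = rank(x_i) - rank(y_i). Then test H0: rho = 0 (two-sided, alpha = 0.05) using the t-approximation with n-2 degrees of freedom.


Step 1: Rank x and y separately (midranks; no ties here).
rank(x): 10->6, 12->7, 2->1, 6->3, 9->5, 8->4, 3->2, 17->8
rank(y): 6->6, 7->7, 1->1, 4->4, 5->5, 2->2, 3->3, 8->8
Step 2: d_i = R_x(i) - R_y(i); compute d_i^2.
  (6-6)^2=0, (7-7)^2=0, (1-1)^2=0, (3-4)^2=1, (5-5)^2=0, (4-2)^2=4, (2-3)^2=1, (8-8)^2=0
sum(d^2) = 6.
Step 3: rho = 1 - 6*6 / (8*(8^2 - 1)) = 1 - 36/504 = 0.928571.
Step 4: Under H0, t = rho * sqrt((n-2)/(1-rho^2)) = 6.1283 ~ t(6).
Step 5: Two-sided p-value from the t-distribution with 6 df = 0.000863.
Step 6: alpha = 0.05. reject H0.

rho = 0.9286, p = 0.000863, reject H0 at alpha = 0.05.


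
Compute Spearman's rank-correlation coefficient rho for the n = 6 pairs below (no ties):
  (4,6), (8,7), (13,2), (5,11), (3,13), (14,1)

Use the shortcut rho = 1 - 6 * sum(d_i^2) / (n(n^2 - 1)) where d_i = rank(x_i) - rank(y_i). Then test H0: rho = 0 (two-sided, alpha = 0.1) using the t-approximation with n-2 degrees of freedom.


Step 1: Rank x and y separately (midranks; no ties here).
rank(x): 4->2, 8->4, 13->5, 5->3, 3->1, 14->6
rank(y): 6->3, 7->4, 2->2, 11->5, 13->6, 1->1
Step 2: d_i = R_x(i) - R_y(i); compute d_i^2.
  (2-3)^2=1, (4-4)^2=0, (5-2)^2=9, (3-5)^2=4, (1-6)^2=25, (6-1)^2=25
sum(d^2) = 64.
Step 3: rho = 1 - 6*64 / (6*(6^2 - 1)) = 1 - 384/210 = -0.828571.
Step 4: Under H0, t = rho * sqrt((n-2)/(1-rho^2)) = -2.9598 ~ t(4).
Step 5: Two-sided p-value from the t-distribution with 4 df = 0.041563.
Step 6: alpha = 0.1. reject H0.

rho = -0.8286, p = 0.041563, reject H0 at alpha = 0.1.


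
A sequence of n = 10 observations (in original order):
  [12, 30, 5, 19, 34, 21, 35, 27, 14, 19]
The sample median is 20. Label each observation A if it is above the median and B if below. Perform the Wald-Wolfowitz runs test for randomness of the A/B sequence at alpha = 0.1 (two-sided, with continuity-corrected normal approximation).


Step 1: Compute median = 20; label A = above, B = below.
Labels in order: BABBAAAABB  (n_A = 5, n_B = 5)
Step 2: Count runs R = 5.
Step 3: Under H0 (random ordering), E[R] = 2*n_A*n_B/(n_A+n_B) + 1 = 2*5*5/10 + 1 = 6.0000.
        Var[R] = 2*n_A*n_B*(2*n_A*n_B - n_A - n_B) / ((n_A+n_B)^2 * (n_A+n_B-1)) = 2000/900 = 2.2222.
        SD[R] = 1.4907.
Step 4: Continuity-corrected z = (R + 0.5 - E[R]) / SD[R] = (5 + 0.5 - 6.0000) / 1.4907 = -0.3354.
Step 5: Two-sided p-value via normal approximation = 2*(1 - Phi(|z|)) = 0.737316.
Step 6: alpha = 0.1. fail to reject H0.

R = 5, z = -0.3354, p = 0.737316, fail to reject H0.


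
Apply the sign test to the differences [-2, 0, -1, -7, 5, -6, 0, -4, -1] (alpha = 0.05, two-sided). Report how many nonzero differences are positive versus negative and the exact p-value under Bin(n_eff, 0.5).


Step 1: Discard zero differences. Original n = 9; n_eff = number of nonzero differences = 7.
Nonzero differences (with sign): -2, -1, -7, +5, -6, -4, -1
Step 2: Count signs: positive = 1, negative = 6.
Step 3: Under H0: P(positive) = 0.5, so the number of positives S ~ Bin(7, 0.5).
Step 4: Two-sided exact p-value = sum of Bin(7,0.5) probabilities at or below the observed probability = 0.125000.
Step 5: alpha = 0.05. fail to reject H0.

n_eff = 7, pos = 1, neg = 6, p = 0.125000, fail to reject H0.


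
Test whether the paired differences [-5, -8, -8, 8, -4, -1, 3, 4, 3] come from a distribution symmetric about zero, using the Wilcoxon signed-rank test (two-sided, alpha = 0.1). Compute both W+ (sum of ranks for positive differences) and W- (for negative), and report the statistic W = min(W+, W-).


Step 1: Drop any zero differences (none here) and take |d_i|.
|d| = [5, 8, 8, 8, 4, 1, 3, 4, 3]
Step 2: Midrank |d_i| (ties get averaged ranks).
ranks: |5|->6, |8|->8, |8|->8, |8|->8, |4|->4.5, |1|->1, |3|->2.5, |4|->4.5, |3|->2.5
Step 3: Attach original signs; sum ranks with positive sign and with negative sign.
W+ = 8 + 2.5 + 4.5 + 2.5 = 17.5
W- = 6 + 8 + 8 + 4.5 + 1 = 27.5
(Check: W+ + W- = 45 should equal n(n+1)/2 = 45.)
Step 4: Test statistic W = min(W+, W-) = 17.5.
Step 5: Ties in |d|, so use the tie-corrected normal approximation.
        E[W] = n(n+1)/4 = 9*10/4 = 22.5.
        Tie groups: |d|=3 (t=2), |d|=4 (t=2), |d|=8 (t=3); sum(t^3 - t) = 36.
        Var[W] = n(n+1)(2n+1)/24 - sum(t^3-t)/48 = 1710/24 - 36/48 = 70.5.
        z = (W - E[W]) / sqrt(Var[W]) = (17.5 - 22.5) / 8.3964 = -0.5955.
        Two-sided p = 2*Phi(z) = 0.551515.
Step 6: alpha = 0.1. fail to reject H0.

W+ = 17.5, W- = 27.5, W = min = 17.5, p = 0.551515, fail to reject H0.


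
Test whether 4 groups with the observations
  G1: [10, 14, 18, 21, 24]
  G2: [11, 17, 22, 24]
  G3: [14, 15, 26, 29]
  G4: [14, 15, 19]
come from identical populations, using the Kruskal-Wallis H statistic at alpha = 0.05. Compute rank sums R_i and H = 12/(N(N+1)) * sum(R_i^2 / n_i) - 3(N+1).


Step 1: Combine all N = 16 observations and assign midranks.
sorted (value, group, rank): (10,G1,1), (11,G2,2), (14,G1,4), (14,G3,4), (14,G4,4), (15,G3,6.5), (15,G4,6.5), (17,G2,8), (18,G1,9), (19,G4,10), (21,G1,11), (22,G2,12), (24,G1,13.5), (24,G2,13.5), (26,G3,15), (29,G3,16)
Step 2: Sum ranks within each group.
R_1 = 38.5 (n_1 = 5)
R_2 = 35.5 (n_2 = 4)
R_3 = 41.5 (n_3 = 4)
R_4 = 20.5 (n_4 = 3)
Step 3: H = 12/(N(N+1)) * sum(R_i^2/n_i) - 3(N+1)
     = 12/(16*17) * (38.5^2/5 + 35.5^2/4 + 41.5^2/4 + 20.5^2/3) - 3*17
     = 0.044118 * 1182.16 - 51
     = 1.154044.
Step 4: Ties present; correction factor C = 1 - 36/(16^3 - 16) = 0.991176. Corrected H = 1.154044 / 0.991176 = 1.164318.
Step 5: Under H0, H ~ chi^2(3); p-value = 0.761575.
Step 6: alpha = 0.05. fail to reject H0.

H = 1.1643, df = 3, p = 0.761575, fail to reject H0.


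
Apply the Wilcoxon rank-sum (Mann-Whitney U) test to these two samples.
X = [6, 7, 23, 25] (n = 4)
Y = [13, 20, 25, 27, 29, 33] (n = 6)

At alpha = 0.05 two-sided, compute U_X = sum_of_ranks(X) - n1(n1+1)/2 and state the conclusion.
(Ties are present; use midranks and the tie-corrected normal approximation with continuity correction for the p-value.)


Step 1: Combine and sort all 10 observations; assign midranks.
sorted (value, group): (6,X), (7,X), (13,Y), (20,Y), (23,X), (25,X), (25,Y), (27,Y), (29,Y), (33,Y)
ranks: 6->1, 7->2, 13->3, 20->4, 23->5, 25->6.5, 25->6.5, 27->8, 29->9, 33->10
Step 2: Rank sum for X: R1 = 1 + 2 + 5 + 6.5 = 14.5.
Step 3: U_X = R1 - n1(n1+1)/2 = 14.5 - 4*5/2 = 14.5 - 10 = 4.5.
       U_Y = n1*n2 - U_X = 24 - 4.5 = 19.5.
Step 4: Ties are present, so use the tie-corrected normal approximation (with continuity correction) for the p-value.
Step 5: p-value = 0.134407; compare to alpha = 0.05. fail to reject H0.

U_X = 4.5, p = 0.134407, fail to reject H0 at alpha = 0.05.


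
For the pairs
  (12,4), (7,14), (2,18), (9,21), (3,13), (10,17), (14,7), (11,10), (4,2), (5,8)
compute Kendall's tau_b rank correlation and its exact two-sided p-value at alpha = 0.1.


Step 1: Enumerate the 45 unordered pairs (i,j) with i<j and classify each by sign(x_j-x_i) * sign(y_j-y_i).
  (1,2):dx=-5,dy=+10->D; (1,3):dx=-10,dy=+14->D; (1,4):dx=-3,dy=+17->D; (1,5):dx=-9,dy=+9->D
  (1,6):dx=-2,dy=+13->D; (1,7):dx=+2,dy=+3->C; (1,8):dx=-1,dy=+6->D; (1,9):dx=-8,dy=-2->C
  (1,10):dx=-7,dy=+4->D; (2,3):dx=-5,dy=+4->D; (2,4):dx=+2,dy=+7->C; (2,5):dx=-4,dy=-1->C
  (2,6):dx=+3,dy=+3->C; (2,7):dx=+7,dy=-7->D; (2,8):dx=+4,dy=-4->D; (2,9):dx=-3,dy=-12->C
  (2,10):dx=-2,dy=-6->C; (3,4):dx=+7,dy=+3->C; (3,5):dx=+1,dy=-5->D; (3,6):dx=+8,dy=-1->D
  (3,7):dx=+12,dy=-11->D; (3,8):dx=+9,dy=-8->D; (3,9):dx=+2,dy=-16->D; (3,10):dx=+3,dy=-10->D
  (4,5):dx=-6,dy=-8->C; (4,6):dx=+1,dy=-4->D; (4,7):dx=+5,dy=-14->D; (4,8):dx=+2,dy=-11->D
  (4,9):dx=-5,dy=-19->C; (4,10):dx=-4,dy=-13->C; (5,6):dx=+7,dy=+4->C; (5,7):dx=+11,dy=-6->D
  (5,8):dx=+8,dy=-3->D; (5,9):dx=+1,dy=-11->D; (5,10):dx=+2,dy=-5->D; (6,7):dx=+4,dy=-10->D
  (6,8):dx=+1,dy=-7->D; (6,9):dx=-6,dy=-15->C; (6,10):dx=-5,dy=-9->C; (7,8):dx=-3,dy=+3->D
  (7,9):dx=-10,dy=-5->C; (7,10):dx=-9,dy=+1->D; (8,9):dx=-7,dy=-8->C; (8,10):dx=-6,dy=-2->C
  (9,10):dx=+1,dy=+6->C
Step 2: C = 18, D = 27, total pairs = 45.
Step 3: tau = (C - D)/(n(n-1)/2) = (18 - 27)/45 = -0.200000.
Step 4: Exact two-sided p-value (enumerate n! = 3628800 permutations of y under H0): p = 0.484313.
Step 5: alpha = 0.1. fail to reject H0.

tau_b = -0.2000 (C=18, D=27), p = 0.484313, fail to reject H0.


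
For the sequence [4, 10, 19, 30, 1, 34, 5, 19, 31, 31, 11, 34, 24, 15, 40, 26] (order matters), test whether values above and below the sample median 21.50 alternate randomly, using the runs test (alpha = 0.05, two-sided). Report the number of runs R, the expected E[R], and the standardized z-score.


Step 1: Compute median = 21.50; label A = above, B = below.
Labels in order: BBBABABBAABAABAA  (n_A = 8, n_B = 8)
Step 2: Count runs R = 10.
Step 3: Under H0 (random ordering), E[R] = 2*n_A*n_B/(n_A+n_B) + 1 = 2*8*8/16 + 1 = 9.0000.
        Var[R] = 2*n_A*n_B*(2*n_A*n_B - n_A - n_B) / ((n_A+n_B)^2 * (n_A+n_B-1)) = 14336/3840 = 3.7333.
        SD[R] = 1.9322.
Step 4: Continuity-corrected z = (R - 0.5 - E[R]) / SD[R] = (10 - 0.5 - 9.0000) / 1.9322 = 0.2588.
Step 5: Two-sided p-value via normal approximation = 2*(1 - Phi(|z|)) = 0.795809.
Step 6: alpha = 0.05. fail to reject H0.

R = 10, z = 0.2588, p = 0.795809, fail to reject H0.


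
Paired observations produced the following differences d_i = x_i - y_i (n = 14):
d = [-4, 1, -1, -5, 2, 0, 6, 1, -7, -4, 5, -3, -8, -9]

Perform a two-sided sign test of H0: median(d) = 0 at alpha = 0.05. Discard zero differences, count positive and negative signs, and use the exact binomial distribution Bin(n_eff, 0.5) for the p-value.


Step 1: Discard zero differences. Original n = 14; n_eff = number of nonzero differences = 13.
Nonzero differences (with sign): -4, +1, -1, -5, +2, +6, +1, -7, -4, +5, -3, -8, -9
Step 2: Count signs: positive = 5, negative = 8.
Step 3: Under H0: P(positive) = 0.5, so the number of positives S ~ Bin(13, 0.5).
Step 4: Two-sided exact p-value = sum of Bin(13,0.5) probabilities at or below the observed probability = 0.581055.
Step 5: alpha = 0.05. fail to reject H0.

n_eff = 13, pos = 5, neg = 8, p = 0.581055, fail to reject H0.


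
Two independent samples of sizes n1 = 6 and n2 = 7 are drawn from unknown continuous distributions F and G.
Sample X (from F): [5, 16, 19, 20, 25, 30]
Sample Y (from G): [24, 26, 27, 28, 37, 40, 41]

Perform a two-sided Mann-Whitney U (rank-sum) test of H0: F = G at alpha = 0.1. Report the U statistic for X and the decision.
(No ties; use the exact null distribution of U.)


Step 1: Combine and sort all 13 observations; assign midranks.
sorted (value, group): (5,X), (16,X), (19,X), (20,X), (24,Y), (25,X), (26,Y), (27,Y), (28,Y), (30,X), (37,Y), (40,Y), (41,Y)
ranks: 5->1, 16->2, 19->3, 20->4, 24->5, 25->6, 26->7, 27->8, 28->9, 30->10, 37->11, 40->12, 41->13
Step 2: Rank sum for X: R1 = 1 + 2 + 3 + 4 + 6 + 10 = 26.
Step 3: U_X = R1 - n1(n1+1)/2 = 26 - 6*7/2 = 26 - 21 = 5.
       U_Y = n1*n2 - U_X = 42 - 5 = 37.
Step 4: No ties, so the exact null distribution of U (based on enumerating the C(13,6) = 1716 equally likely rank assignments) gives the two-sided p-value.
Step 5: p-value = 0.022145; compare to alpha = 0.1. reject H0.

U_X = 5, p = 0.022145, reject H0 at alpha = 0.1.


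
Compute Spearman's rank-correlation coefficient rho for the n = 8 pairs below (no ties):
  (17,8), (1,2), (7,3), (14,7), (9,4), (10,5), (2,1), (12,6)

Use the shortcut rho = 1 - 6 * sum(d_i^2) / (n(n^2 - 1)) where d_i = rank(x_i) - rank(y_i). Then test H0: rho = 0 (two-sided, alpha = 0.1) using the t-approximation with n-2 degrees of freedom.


Step 1: Rank x and y separately (midranks; no ties here).
rank(x): 17->8, 1->1, 7->3, 14->7, 9->4, 10->5, 2->2, 12->6
rank(y): 8->8, 2->2, 3->3, 7->7, 4->4, 5->5, 1->1, 6->6
Step 2: d_i = R_x(i) - R_y(i); compute d_i^2.
  (8-8)^2=0, (1-2)^2=1, (3-3)^2=0, (7-7)^2=0, (4-4)^2=0, (5-5)^2=0, (2-1)^2=1, (6-6)^2=0
sum(d^2) = 2.
Step 3: rho = 1 - 6*2 / (8*(8^2 - 1)) = 1 - 12/504 = 0.976190.
Step 4: Under H0, t = rho * sqrt((n-2)/(1-rho^2)) = 11.0235 ~ t(6).
Step 5: Two-sided p-value from the t-distribution with 6 df = 0.000033.
Step 6: alpha = 0.1. reject H0.

rho = 0.9762, p = 0.000033, reject H0 at alpha = 0.1.


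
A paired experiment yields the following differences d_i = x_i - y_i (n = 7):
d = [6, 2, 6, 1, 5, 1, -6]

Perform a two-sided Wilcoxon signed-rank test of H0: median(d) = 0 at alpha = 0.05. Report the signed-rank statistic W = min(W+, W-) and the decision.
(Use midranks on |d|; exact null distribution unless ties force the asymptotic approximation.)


Step 1: Drop any zero differences (none here) and take |d_i|.
|d| = [6, 2, 6, 1, 5, 1, 6]
Step 2: Midrank |d_i| (ties get averaged ranks).
ranks: |6|->6, |2|->3, |6|->6, |1|->1.5, |5|->4, |1|->1.5, |6|->6
Step 3: Attach original signs; sum ranks with positive sign and with negative sign.
W+ = 6 + 3 + 6 + 1.5 + 4 + 1.5 = 22
W- = 6 = 6
(Check: W+ + W- = 28 should equal n(n+1)/2 = 28.)
Step 4: Test statistic W = min(W+, W-) = 6.
Step 5: Ties in |d|, so use the tie-corrected normal approximation.
        E[W] = n(n+1)/4 = 7*8/4 = 14.
        Tie groups: |d|=1 (t=2), |d|=6 (t=3); sum(t^3 - t) = 30.
        Var[W] = n(n+1)(2n+1)/24 - sum(t^3-t)/48 = 840/24 - 30/48 = 34.375.
        z = (W - E[W]) / sqrt(Var[W]) = (6 - 14) / 5.8630 = -1.3645.
        Two-sided p = 2*Phi(z) = 0.172415.
Step 6: alpha = 0.05. fail to reject H0.

W+ = 22, W- = 6, W = min = 6, p = 0.172415, fail to reject H0.


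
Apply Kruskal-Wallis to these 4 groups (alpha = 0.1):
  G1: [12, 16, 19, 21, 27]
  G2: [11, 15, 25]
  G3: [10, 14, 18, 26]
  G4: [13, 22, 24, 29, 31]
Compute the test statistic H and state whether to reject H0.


Step 1: Combine all N = 17 observations and assign midranks.
sorted (value, group, rank): (10,G3,1), (11,G2,2), (12,G1,3), (13,G4,4), (14,G3,5), (15,G2,6), (16,G1,7), (18,G3,8), (19,G1,9), (21,G1,10), (22,G4,11), (24,G4,12), (25,G2,13), (26,G3,14), (27,G1,15), (29,G4,16), (31,G4,17)
Step 2: Sum ranks within each group.
R_1 = 44 (n_1 = 5)
R_2 = 21 (n_2 = 3)
R_3 = 28 (n_3 = 4)
R_4 = 60 (n_4 = 5)
Step 3: H = 12/(N(N+1)) * sum(R_i^2/n_i) - 3(N+1)
     = 12/(17*18) * (44^2/5 + 21^2/3 + 28^2/4 + 60^2/5) - 3*18
     = 0.039216 * 1450.2 - 54
     = 2.870588.
Step 4: No ties, so H is used without correction.
Step 5: Under H0, H ~ chi^2(3); p-value = 0.412011.
Step 6: alpha = 0.1. fail to reject H0.

H = 2.8706, df = 3, p = 0.412011, fail to reject H0.


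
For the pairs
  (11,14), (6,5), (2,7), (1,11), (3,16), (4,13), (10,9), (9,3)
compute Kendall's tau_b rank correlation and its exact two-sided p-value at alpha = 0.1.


Step 1: Enumerate the 28 unordered pairs (i,j) with i<j and classify each by sign(x_j-x_i) * sign(y_j-y_i).
  (1,2):dx=-5,dy=-9->C; (1,3):dx=-9,dy=-7->C; (1,4):dx=-10,dy=-3->C; (1,5):dx=-8,dy=+2->D
  (1,6):dx=-7,dy=-1->C; (1,7):dx=-1,dy=-5->C; (1,8):dx=-2,dy=-11->C; (2,3):dx=-4,dy=+2->D
  (2,4):dx=-5,dy=+6->D; (2,5):dx=-3,dy=+11->D; (2,6):dx=-2,dy=+8->D; (2,7):dx=+4,dy=+4->C
  (2,8):dx=+3,dy=-2->D; (3,4):dx=-1,dy=+4->D; (3,5):dx=+1,dy=+9->C; (3,6):dx=+2,dy=+6->C
  (3,7):dx=+8,dy=+2->C; (3,8):dx=+7,dy=-4->D; (4,5):dx=+2,dy=+5->C; (4,6):dx=+3,dy=+2->C
  (4,7):dx=+9,dy=-2->D; (4,8):dx=+8,dy=-8->D; (5,6):dx=+1,dy=-3->D; (5,7):dx=+7,dy=-7->D
  (5,8):dx=+6,dy=-13->D; (6,7):dx=+6,dy=-4->D; (6,8):dx=+5,dy=-10->D; (7,8):dx=-1,dy=-6->C
Step 2: C = 13, D = 15, total pairs = 28.
Step 3: tau = (C - D)/(n(n-1)/2) = (13 - 15)/28 = -0.071429.
Step 4: Exact two-sided p-value (enumerate n! = 40320 permutations of y under H0): p = 0.904861.
Step 5: alpha = 0.1. fail to reject H0.

tau_b = -0.0714 (C=13, D=15), p = 0.904861, fail to reject H0.


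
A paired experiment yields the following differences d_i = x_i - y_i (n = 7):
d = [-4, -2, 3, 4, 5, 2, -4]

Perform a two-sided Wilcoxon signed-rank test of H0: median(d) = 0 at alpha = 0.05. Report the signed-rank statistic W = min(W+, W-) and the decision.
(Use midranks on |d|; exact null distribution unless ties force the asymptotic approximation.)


Step 1: Drop any zero differences (none here) and take |d_i|.
|d| = [4, 2, 3, 4, 5, 2, 4]
Step 2: Midrank |d_i| (ties get averaged ranks).
ranks: |4|->5, |2|->1.5, |3|->3, |4|->5, |5|->7, |2|->1.5, |4|->5
Step 3: Attach original signs; sum ranks with positive sign and with negative sign.
W+ = 3 + 5 + 7 + 1.5 = 16.5
W- = 5 + 1.5 + 5 = 11.5
(Check: W+ + W- = 28 should equal n(n+1)/2 = 28.)
Step 4: Test statistic W = min(W+, W-) = 11.5.
Step 5: Ties in |d|, so use the tie-corrected normal approximation.
        E[W] = n(n+1)/4 = 7*8/4 = 14.
        Tie groups: |d|=2 (t=2), |d|=4 (t=3); sum(t^3 - t) = 30.
        Var[W] = n(n+1)(2n+1)/24 - sum(t^3-t)/48 = 840/24 - 30/48 = 34.375.
        z = (W - E[W]) / sqrt(Var[W]) = (11.5 - 14) / 5.8630 = -0.4264.
        Two-sided p = 2*Phi(z) = 0.669815.
Step 6: alpha = 0.05. fail to reject H0.

W+ = 16.5, W- = 11.5, W = min = 11.5, p = 0.669815, fail to reject H0.


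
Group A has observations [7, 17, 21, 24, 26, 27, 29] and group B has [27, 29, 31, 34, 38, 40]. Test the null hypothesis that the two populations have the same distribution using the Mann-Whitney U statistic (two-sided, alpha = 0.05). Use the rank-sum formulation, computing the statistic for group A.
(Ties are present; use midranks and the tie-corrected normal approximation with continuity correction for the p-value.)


Step 1: Combine and sort all 13 observations; assign midranks.
sorted (value, group): (7,X), (17,X), (21,X), (24,X), (26,X), (27,X), (27,Y), (29,X), (29,Y), (31,Y), (34,Y), (38,Y), (40,Y)
ranks: 7->1, 17->2, 21->3, 24->4, 26->5, 27->6.5, 27->6.5, 29->8.5, 29->8.5, 31->10, 34->11, 38->12, 40->13
Step 2: Rank sum for X: R1 = 1 + 2 + 3 + 4 + 5 + 6.5 + 8.5 = 30.
Step 3: U_X = R1 - n1(n1+1)/2 = 30 - 7*8/2 = 30 - 28 = 2.
       U_Y = n1*n2 - U_X = 42 - 2 = 40.
Step 4: Ties are present, so use the tie-corrected normal approximation (with continuity correction) for the p-value.
Step 5: p-value = 0.008046; compare to alpha = 0.05. reject H0.

U_X = 2, p = 0.008046, reject H0 at alpha = 0.05.


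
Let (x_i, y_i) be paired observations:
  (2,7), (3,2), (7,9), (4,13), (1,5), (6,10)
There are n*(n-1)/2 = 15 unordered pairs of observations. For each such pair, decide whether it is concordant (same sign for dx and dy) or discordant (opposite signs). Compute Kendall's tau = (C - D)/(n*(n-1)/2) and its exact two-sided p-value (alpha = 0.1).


Step 1: Enumerate the 15 unordered pairs (i,j) with i<j and classify each by sign(x_j-x_i) * sign(y_j-y_i).
  (1,2):dx=+1,dy=-5->D; (1,3):dx=+5,dy=+2->C; (1,4):dx=+2,dy=+6->C; (1,5):dx=-1,dy=-2->C
  (1,6):dx=+4,dy=+3->C; (2,3):dx=+4,dy=+7->C; (2,4):dx=+1,dy=+11->C; (2,5):dx=-2,dy=+3->D
  (2,6):dx=+3,dy=+8->C; (3,4):dx=-3,dy=+4->D; (3,5):dx=-6,dy=-4->C; (3,6):dx=-1,dy=+1->D
  (4,5):dx=-3,dy=-8->C; (4,6):dx=+2,dy=-3->D; (5,6):dx=+5,dy=+5->C
Step 2: C = 10, D = 5, total pairs = 15.
Step 3: tau = (C - D)/(n(n-1)/2) = (10 - 5)/15 = 0.333333.
Step 4: Exact two-sided p-value (enumerate n! = 720 permutations of y under H0): p = 0.469444.
Step 5: alpha = 0.1. fail to reject H0.

tau_b = 0.3333 (C=10, D=5), p = 0.469444, fail to reject H0.


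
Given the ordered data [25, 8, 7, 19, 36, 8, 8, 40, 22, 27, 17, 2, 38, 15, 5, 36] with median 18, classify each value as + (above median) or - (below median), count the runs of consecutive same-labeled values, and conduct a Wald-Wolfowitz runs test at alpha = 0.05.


Step 1: Compute median = 18; label A = above, B = below.
Labels in order: ABBAABBAAABBABBA  (n_A = 8, n_B = 8)
Step 2: Count runs R = 9.
Step 3: Under H0 (random ordering), E[R] = 2*n_A*n_B/(n_A+n_B) + 1 = 2*8*8/16 + 1 = 9.0000.
        Var[R] = 2*n_A*n_B*(2*n_A*n_B - n_A - n_B) / ((n_A+n_B)^2 * (n_A+n_B-1)) = 14336/3840 = 3.7333.
        SD[R] = 1.9322.
Step 4: R = E[R], so z = 0 with no continuity correction.
Step 5: Two-sided p-value via normal approximation = 2*(1 - Phi(|z|)) = 1.000000.
Step 6: alpha = 0.05. fail to reject H0.

R = 9, z = 0.0000, p = 1.000000, fail to reject H0.


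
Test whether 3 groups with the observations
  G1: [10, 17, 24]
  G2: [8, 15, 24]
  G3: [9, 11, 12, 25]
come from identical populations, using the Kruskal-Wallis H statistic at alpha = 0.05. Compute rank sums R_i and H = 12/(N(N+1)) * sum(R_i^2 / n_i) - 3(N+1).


Step 1: Combine all N = 10 observations and assign midranks.
sorted (value, group, rank): (8,G2,1), (9,G3,2), (10,G1,3), (11,G3,4), (12,G3,5), (15,G2,6), (17,G1,7), (24,G1,8.5), (24,G2,8.5), (25,G3,10)
Step 2: Sum ranks within each group.
R_1 = 18.5 (n_1 = 3)
R_2 = 15.5 (n_2 = 3)
R_3 = 21 (n_3 = 4)
Step 3: H = 12/(N(N+1)) * sum(R_i^2/n_i) - 3(N+1)
     = 12/(10*11) * (18.5^2/3 + 15.5^2/3 + 21^2/4) - 3*11
     = 0.109091 * 304.417 - 33
     = 0.209091.
Step 4: Ties present; correction factor C = 1 - 6/(10^3 - 10) = 0.993939. Corrected H = 0.209091 / 0.993939 = 0.210366.
Step 5: Under H0, H ~ chi^2(2); p-value = 0.900160.
Step 6: alpha = 0.05. fail to reject H0.

H = 0.2104, df = 2, p = 0.900160, fail to reject H0.


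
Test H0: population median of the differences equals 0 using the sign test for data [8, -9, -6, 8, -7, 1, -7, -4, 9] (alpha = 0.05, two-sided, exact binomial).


Step 1: Discard zero differences. Original n = 9; n_eff = number of nonzero differences = 9.
Nonzero differences (with sign): +8, -9, -6, +8, -7, +1, -7, -4, +9
Step 2: Count signs: positive = 4, negative = 5.
Step 3: Under H0: P(positive) = 0.5, so the number of positives S ~ Bin(9, 0.5).
Step 4: Two-sided exact p-value = sum of Bin(9,0.5) probabilities at or below the observed probability = 1.000000.
Step 5: alpha = 0.05. fail to reject H0.

n_eff = 9, pos = 4, neg = 5, p = 1.000000, fail to reject H0.


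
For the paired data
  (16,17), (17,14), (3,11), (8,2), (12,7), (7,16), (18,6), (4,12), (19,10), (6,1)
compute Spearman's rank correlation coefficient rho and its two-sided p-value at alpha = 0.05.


Step 1: Rank x and y separately (midranks; no ties here).
rank(x): 16->7, 17->8, 3->1, 8->5, 12->6, 7->4, 18->9, 4->2, 19->10, 6->3
rank(y): 17->10, 14->8, 11->6, 2->2, 7->4, 16->9, 6->3, 12->7, 10->5, 1->1
Step 2: d_i = R_x(i) - R_y(i); compute d_i^2.
  (7-10)^2=9, (8-8)^2=0, (1-6)^2=25, (5-2)^2=9, (6-4)^2=4, (4-9)^2=25, (9-3)^2=36, (2-7)^2=25, (10-5)^2=25, (3-1)^2=4
sum(d^2) = 162.
Step 3: rho = 1 - 6*162 / (10*(10^2 - 1)) = 1 - 972/990 = 0.018182.
Step 4: Under H0, t = rho * sqrt((n-2)/(1-rho^2)) = 0.0514 ~ t(8).
Step 5: Two-sided p-value from the t-distribution with 8 df = 0.960240.
Step 6: alpha = 0.05. fail to reject H0.

rho = 0.0182, p = 0.960240, fail to reject H0 at alpha = 0.05.


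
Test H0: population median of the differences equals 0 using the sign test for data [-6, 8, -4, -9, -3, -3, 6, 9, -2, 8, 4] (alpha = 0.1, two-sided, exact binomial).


Step 1: Discard zero differences. Original n = 11; n_eff = number of nonzero differences = 11.
Nonzero differences (with sign): -6, +8, -4, -9, -3, -3, +6, +9, -2, +8, +4
Step 2: Count signs: positive = 5, negative = 6.
Step 3: Under H0: P(positive) = 0.5, so the number of positives S ~ Bin(11, 0.5).
Step 4: Two-sided exact p-value = sum of Bin(11,0.5) probabilities at or below the observed probability = 1.000000.
Step 5: alpha = 0.1. fail to reject H0.

n_eff = 11, pos = 5, neg = 6, p = 1.000000, fail to reject H0.


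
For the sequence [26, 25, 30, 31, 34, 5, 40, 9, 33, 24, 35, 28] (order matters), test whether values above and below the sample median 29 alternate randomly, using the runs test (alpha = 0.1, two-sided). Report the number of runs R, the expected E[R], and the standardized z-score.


Step 1: Compute median = 29; label A = above, B = below.
Labels in order: BBAAABABABAB  (n_A = 6, n_B = 6)
Step 2: Count runs R = 9.
Step 3: Under H0 (random ordering), E[R] = 2*n_A*n_B/(n_A+n_B) + 1 = 2*6*6/12 + 1 = 7.0000.
        Var[R] = 2*n_A*n_B*(2*n_A*n_B - n_A - n_B) / ((n_A+n_B)^2 * (n_A+n_B-1)) = 4320/1584 = 2.7273.
        SD[R] = 1.6514.
Step 4: Continuity-corrected z = (R - 0.5 - E[R]) / SD[R] = (9 - 0.5 - 7.0000) / 1.6514 = 0.9083.
Step 5: Two-sided p-value via normal approximation = 2*(1 - Phi(|z|)) = 0.363722.
Step 6: alpha = 0.1. fail to reject H0.

R = 9, z = 0.9083, p = 0.363722, fail to reject H0.


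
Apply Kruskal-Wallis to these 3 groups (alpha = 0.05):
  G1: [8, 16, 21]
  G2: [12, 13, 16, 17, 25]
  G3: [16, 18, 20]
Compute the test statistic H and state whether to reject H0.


Step 1: Combine all N = 11 observations and assign midranks.
sorted (value, group, rank): (8,G1,1), (12,G2,2), (13,G2,3), (16,G1,5), (16,G2,5), (16,G3,5), (17,G2,7), (18,G3,8), (20,G3,9), (21,G1,10), (25,G2,11)
Step 2: Sum ranks within each group.
R_1 = 16 (n_1 = 3)
R_2 = 28 (n_2 = 5)
R_3 = 22 (n_3 = 3)
Step 3: H = 12/(N(N+1)) * sum(R_i^2/n_i) - 3(N+1)
     = 12/(11*12) * (16^2/3 + 28^2/5 + 22^2/3) - 3*12
     = 0.090909 * 403.467 - 36
     = 0.678788.
Step 4: Ties present; correction factor C = 1 - 24/(11^3 - 11) = 0.981818. Corrected H = 0.678788 / 0.981818 = 0.691358.
Step 5: Under H0, H ~ chi^2(2); p-value = 0.707740.
Step 6: alpha = 0.05. fail to reject H0.

H = 0.6914, df = 2, p = 0.707740, fail to reject H0.


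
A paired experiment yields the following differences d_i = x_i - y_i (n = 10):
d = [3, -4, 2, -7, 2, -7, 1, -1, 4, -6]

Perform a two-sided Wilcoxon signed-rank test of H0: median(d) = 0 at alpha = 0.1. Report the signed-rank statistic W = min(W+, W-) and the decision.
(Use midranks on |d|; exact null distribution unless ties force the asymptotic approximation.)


Step 1: Drop any zero differences (none here) and take |d_i|.
|d| = [3, 4, 2, 7, 2, 7, 1, 1, 4, 6]
Step 2: Midrank |d_i| (ties get averaged ranks).
ranks: |3|->5, |4|->6.5, |2|->3.5, |7|->9.5, |2|->3.5, |7|->9.5, |1|->1.5, |1|->1.5, |4|->6.5, |6|->8
Step 3: Attach original signs; sum ranks with positive sign and with negative sign.
W+ = 5 + 3.5 + 3.5 + 1.5 + 6.5 = 20
W- = 6.5 + 9.5 + 9.5 + 1.5 + 8 = 35
(Check: W+ + W- = 55 should equal n(n+1)/2 = 55.)
Step 4: Test statistic W = min(W+, W-) = 20.
Step 5: Ties in |d|, so use the tie-corrected normal approximation.
        E[W] = n(n+1)/4 = 10*11/4 = 27.5.
        Tie groups: |d|=1 (t=2), |d|=2 (t=2), |d|=4 (t=2), |d|=7 (t=2); sum(t^3 - t) = 24.
        Var[W] = n(n+1)(2n+1)/24 - sum(t^3-t)/48 = 2310/24 - 24/48 = 95.75.
        z = (W - E[W]) / sqrt(Var[W]) = (20 - 27.5) / 9.7852 = -0.7665.
        Two-sided p = 2*Phi(z) = 0.443400.
Step 6: alpha = 0.1. fail to reject H0.

W+ = 20, W- = 35, W = min = 20, p = 0.443400, fail to reject H0.


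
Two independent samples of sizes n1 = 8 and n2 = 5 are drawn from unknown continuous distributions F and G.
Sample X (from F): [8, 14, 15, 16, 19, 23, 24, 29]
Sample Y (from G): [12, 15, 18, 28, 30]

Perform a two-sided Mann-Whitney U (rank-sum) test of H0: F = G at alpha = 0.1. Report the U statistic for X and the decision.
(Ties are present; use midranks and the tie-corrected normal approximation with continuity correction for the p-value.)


Step 1: Combine and sort all 13 observations; assign midranks.
sorted (value, group): (8,X), (12,Y), (14,X), (15,X), (15,Y), (16,X), (18,Y), (19,X), (23,X), (24,X), (28,Y), (29,X), (30,Y)
ranks: 8->1, 12->2, 14->3, 15->4.5, 15->4.5, 16->6, 18->7, 19->8, 23->9, 24->10, 28->11, 29->12, 30->13
Step 2: Rank sum for X: R1 = 1 + 3 + 4.5 + 6 + 8 + 9 + 10 + 12 = 53.5.
Step 3: U_X = R1 - n1(n1+1)/2 = 53.5 - 8*9/2 = 53.5 - 36 = 17.5.
       U_Y = n1*n2 - U_X = 40 - 17.5 = 22.5.
Step 4: Ties are present, so use the tie-corrected normal approximation (with continuity correction) for the p-value.
Step 5: p-value = 0.769390; compare to alpha = 0.1. fail to reject H0.

U_X = 17.5, p = 0.769390, fail to reject H0 at alpha = 0.1.


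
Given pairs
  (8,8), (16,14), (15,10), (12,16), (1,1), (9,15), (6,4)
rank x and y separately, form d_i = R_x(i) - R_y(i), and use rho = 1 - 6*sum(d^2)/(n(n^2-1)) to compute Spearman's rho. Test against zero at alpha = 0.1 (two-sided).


Step 1: Rank x and y separately (midranks; no ties here).
rank(x): 8->3, 16->7, 15->6, 12->5, 1->1, 9->4, 6->2
rank(y): 8->3, 14->5, 10->4, 16->7, 1->1, 15->6, 4->2
Step 2: d_i = R_x(i) - R_y(i); compute d_i^2.
  (3-3)^2=0, (7-5)^2=4, (6-4)^2=4, (5-7)^2=4, (1-1)^2=0, (4-6)^2=4, (2-2)^2=0
sum(d^2) = 16.
Step 3: rho = 1 - 6*16 / (7*(7^2 - 1)) = 1 - 96/336 = 0.714286.
Step 4: Under H0, t = rho * sqrt((n-2)/(1-rho^2)) = 2.2822 ~ t(5).
Step 5: Two-sided p-value from the t-distribution with 5 df = 0.071344.
Step 6: alpha = 0.1. reject H0.

rho = 0.7143, p = 0.071344, reject H0 at alpha = 0.1.


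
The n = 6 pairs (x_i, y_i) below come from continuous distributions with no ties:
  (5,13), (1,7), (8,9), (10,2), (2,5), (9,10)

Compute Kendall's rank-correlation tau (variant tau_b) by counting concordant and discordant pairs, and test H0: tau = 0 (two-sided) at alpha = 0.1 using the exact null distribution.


Step 1: Enumerate the 15 unordered pairs (i,j) with i<j and classify each by sign(x_j-x_i) * sign(y_j-y_i).
  (1,2):dx=-4,dy=-6->C; (1,3):dx=+3,dy=-4->D; (1,4):dx=+5,dy=-11->D; (1,5):dx=-3,dy=-8->C
  (1,6):dx=+4,dy=-3->D; (2,3):dx=+7,dy=+2->C; (2,4):dx=+9,dy=-5->D; (2,5):dx=+1,dy=-2->D
  (2,6):dx=+8,dy=+3->C; (3,4):dx=+2,dy=-7->D; (3,5):dx=-6,dy=-4->C; (3,6):dx=+1,dy=+1->C
  (4,5):dx=-8,dy=+3->D; (4,6):dx=-1,dy=+8->D; (5,6):dx=+7,dy=+5->C
Step 2: C = 7, D = 8, total pairs = 15.
Step 3: tau = (C - D)/(n(n-1)/2) = (7 - 8)/15 = -0.066667.
Step 4: Exact two-sided p-value (enumerate n! = 720 permutations of y under H0): p = 1.000000.
Step 5: alpha = 0.1. fail to reject H0.

tau_b = -0.0667 (C=7, D=8), p = 1.000000, fail to reject H0.


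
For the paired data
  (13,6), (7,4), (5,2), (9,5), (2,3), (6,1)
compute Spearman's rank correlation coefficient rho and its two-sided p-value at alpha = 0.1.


Step 1: Rank x and y separately (midranks; no ties here).
rank(x): 13->6, 7->4, 5->2, 9->5, 2->1, 6->3
rank(y): 6->6, 4->4, 2->2, 5->5, 3->3, 1->1
Step 2: d_i = R_x(i) - R_y(i); compute d_i^2.
  (6-6)^2=0, (4-4)^2=0, (2-2)^2=0, (5-5)^2=0, (1-3)^2=4, (3-1)^2=4
sum(d^2) = 8.
Step 3: rho = 1 - 6*8 / (6*(6^2 - 1)) = 1 - 48/210 = 0.771429.
Step 4: Under H0, t = rho * sqrt((n-2)/(1-rho^2)) = 2.4247 ~ t(4).
Step 5: Two-sided p-value from the t-distribution with 4 df = 0.072397.
Step 6: alpha = 0.1. reject H0.

rho = 0.7714, p = 0.072397, reject H0 at alpha = 0.1.


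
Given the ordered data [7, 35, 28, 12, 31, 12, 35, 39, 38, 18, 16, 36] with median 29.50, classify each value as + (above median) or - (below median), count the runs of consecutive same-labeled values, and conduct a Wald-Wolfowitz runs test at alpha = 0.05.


Step 1: Compute median = 29.50; label A = above, B = below.
Labels in order: BABBABAAABBA  (n_A = 6, n_B = 6)
Step 2: Count runs R = 8.
Step 3: Under H0 (random ordering), E[R] = 2*n_A*n_B/(n_A+n_B) + 1 = 2*6*6/12 + 1 = 7.0000.
        Var[R] = 2*n_A*n_B*(2*n_A*n_B - n_A - n_B) / ((n_A+n_B)^2 * (n_A+n_B-1)) = 4320/1584 = 2.7273.
        SD[R] = 1.6514.
Step 4: Continuity-corrected z = (R - 0.5 - E[R]) / SD[R] = (8 - 0.5 - 7.0000) / 1.6514 = 0.3028.
Step 5: Two-sided p-value via normal approximation = 2*(1 - Phi(|z|)) = 0.762069.
Step 6: alpha = 0.05. fail to reject H0.

R = 8, z = 0.3028, p = 0.762069, fail to reject H0.


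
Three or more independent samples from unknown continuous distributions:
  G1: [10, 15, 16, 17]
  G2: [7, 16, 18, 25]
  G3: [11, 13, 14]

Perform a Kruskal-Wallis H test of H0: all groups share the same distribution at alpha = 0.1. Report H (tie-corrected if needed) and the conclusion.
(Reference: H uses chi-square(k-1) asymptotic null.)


Step 1: Combine all N = 11 observations and assign midranks.
sorted (value, group, rank): (7,G2,1), (10,G1,2), (11,G3,3), (13,G3,4), (14,G3,5), (15,G1,6), (16,G1,7.5), (16,G2,7.5), (17,G1,9), (18,G2,10), (25,G2,11)
Step 2: Sum ranks within each group.
R_1 = 24.5 (n_1 = 4)
R_2 = 29.5 (n_2 = 4)
R_3 = 12 (n_3 = 3)
Step 3: H = 12/(N(N+1)) * sum(R_i^2/n_i) - 3(N+1)
     = 12/(11*12) * (24.5^2/4 + 29.5^2/4 + 12^2/3) - 3*12
     = 0.090909 * 415.625 - 36
     = 1.784091.
Step 4: Ties present; correction factor C = 1 - 6/(11^3 - 11) = 0.995455. Corrected H = 1.784091 / 0.995455 = 1.792237.
Step 5: Under H0, H ~ chi^2(2); p-value = 0.408151.
Step 6: alpha = 0.1. fail to reject H0.

H = 1.7922, df = 2, p = 0.408151, fail to reject H0.


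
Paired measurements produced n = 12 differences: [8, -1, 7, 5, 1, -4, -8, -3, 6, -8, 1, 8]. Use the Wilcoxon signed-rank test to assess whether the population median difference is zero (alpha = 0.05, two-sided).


Step 1: Drop any zero differences (none here) and take |d_i|.
|d| = [8, 1, 7, 5, 1, 4, 8, 3, 6, 8, 1, 8]
Step 2: Midrank |d_i| (ties get averaged ranks).
ranks: |8|->10.5, |1|->2, |7|->8, |5|->6, |1|->2, |4|->5, |8|->10.5, |3|->4, |6|->7, |8|->10.5, |1|->2, |8|->10.5
Step 3: Attach original signs; sum ranks with positive sign and with negative sign.
W+ = 10.5 + 8 + 6 + 2 + 7 + 2 + 10.5 = 46
W- = 2 + 5 + 10.5 + 4 + 10.5 = 32
(Check: W+ + W- = 78 should equal n(n+1)/2 = 78.)
Step 4: Test statistic W = min(W+, W-) = 32.
Step 5: Ties in |d|, so use the tie-corrected normal approximation.
        E[W] = n(n+1)/4 = 12*13/4 = 39.
        Tie groups: |d|=1 (t=3), |d|=8 (t=4); sum(t^3 - t) = 84.
        Var[W] = n(n+1)(2n+1)/24 - sum(t^3-t)/48 = 3900/24 - 84/48 = 160.75.
        z = (W - E[W]) / sqrt(Var[W]) = (32 - 39) / 12.6787 = -0.5521.
        Two-sided p = 2*Phi(z) = 0.580876.
Step 6: alpha = 0.05. fail to reject H0.

W+ = 46, W- = 32, W = min = 32, p = 0.580876, fail to reject H0.


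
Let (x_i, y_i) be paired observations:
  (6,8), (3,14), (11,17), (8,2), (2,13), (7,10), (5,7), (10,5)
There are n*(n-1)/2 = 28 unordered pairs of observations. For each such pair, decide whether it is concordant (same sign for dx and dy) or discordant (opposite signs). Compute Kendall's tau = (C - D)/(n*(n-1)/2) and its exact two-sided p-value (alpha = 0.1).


Step 1: Enumerate the 28 unordered pairs (i,j) with i<j and classify each by sign(x_j-x_i) * sign(y_j-y_i).
  (1,2):dx=-3,dy=+6->D; (1,3):dx=+5,dy=+9->C; (1,4):dx=+2,dy=-6->D; (1,5):dx=-4,dy=+5->D
  (1,6):dx=+1,dy=+2->C; (1,7):dx=-1,dy=-1->C; (1,8):dx=+4,dy=-3->D; (2,3):dx=+8,dy=+3->C
  (2,4):dx=+5,dy=-12->D; (2,5):dx=-1,dy=-1->C; (2,6):dx=+4,dy=-4->D; (2,7):dx=+2,dy=-7->D
  (2,8):dx=+7,dy=-9->D; (3,4):dx=-3,dy=-15->C; (3,5):dx=-9,dy=-4->C; (3,6):dx=-4,dy=-7->C
  (3,7):dx=-6,dy=-10->C; (3,8):dx=-1,dy=-12->C; (4,5):dx=-6,dy=+11->D; (4,6):dx=-1,dy=+8->D
  (4,7):dx=-3,dy=+5->D; (4,8):dx=+2,dy=+3->C; (5,6):dx=+5,dy=-3->D; (5,7):dx=+3,dy=-6->D
  (5,8):dx=+8,dy=-8->D; (6,7):dx=-2,dy=-3->C; (6,8):dx=+3,dy=-5->D; (7,8):dx=+5,dy=-2->D
Step 2: C = 12, D = 16, total pairs = 28.
Step 3: tau = (C - D)/(n(n-1)/2) = (12 - 16)/28 = -0.142857.
Step 4: Exact two-sided p-value (enumerate n! = 40320 permutations of y under H0): p = 0.719544.
Step 5: alpha = 0.1. fail to reject H0.

tau_b = -0.1429 (C=12, D=16), p = 0.719544, fail to reject H0.


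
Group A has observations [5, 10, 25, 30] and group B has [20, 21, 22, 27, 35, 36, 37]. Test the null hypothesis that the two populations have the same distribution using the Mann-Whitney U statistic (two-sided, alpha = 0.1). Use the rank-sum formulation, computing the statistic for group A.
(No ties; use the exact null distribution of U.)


Step 1: Combine and sort all 11 observations; assign midranks.
sorted (value, group): (5,X), (10,X), (20,Y), (21,Y), (22,Y), (25,X), (27,Y), (30,X), (35,Y), (36,Y), (37,Y)
ranks: 5->1, 10->2, 20->3, 21->4, 22->5, 25->6, 27->7, 30->8, 35->9, 36->10, 37->11
Step 2: Rank sum for X: R1 = 1 + 2 + 6 + 8 = 17.
Step 3: U_X = R1 - n1(n1+1)/2 = 17 - 4*5/2 = 17 - 10 = 7.
       U_Y = n1*n2 - U_X = 28 - 7 = 21.
Step 4: No ties, so the exact null distribution of U (based on enumerating the C(11,4) = 330 equally likely rank assignments) gives the two-sided p-value.
Step 5: p-value = 0.230303; compare to alpha = 0.1. fail to reject H0.

U_X = 7, p = 0.230303, fail to reject H0 at alpha = 0.1.


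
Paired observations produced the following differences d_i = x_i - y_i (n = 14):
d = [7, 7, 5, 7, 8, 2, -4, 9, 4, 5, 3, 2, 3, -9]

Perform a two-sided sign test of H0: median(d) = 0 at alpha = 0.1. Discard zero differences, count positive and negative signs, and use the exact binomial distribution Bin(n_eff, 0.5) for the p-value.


Step 1: Discard zero differences. Original n = 14; n_eff = number of nonzero differences = 14.
Nonzero differences (with sign): +7, +7, +5, +7, +8, +2, -4, +9, +4, +5, +3, +2, +3, -9
Step 2: Count signs: positive = 12, negative = 2.
Step 3: Under H0: P(positive) = 0.5, so the number of positives S ~ Bin(14, 0.5).
Step 4: Two-sided exact p-value = sum of Bin(14,0.5) probabilities at or below the observed probability = 0.012939.
Step 5: alpha = 0.1. reject H0.

n_eff = 14, pos = 12, neg = 2, p = 0.012939, reject H0.


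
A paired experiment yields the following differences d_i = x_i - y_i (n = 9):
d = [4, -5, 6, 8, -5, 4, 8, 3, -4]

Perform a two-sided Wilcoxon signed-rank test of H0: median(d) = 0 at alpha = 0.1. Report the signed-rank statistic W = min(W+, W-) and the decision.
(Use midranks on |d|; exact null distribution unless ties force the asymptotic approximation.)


Step 1: Drop any zero differences (none here) and take |d_i|.
|d| = [4, 5, 6, 8, 5, 4, 8, 3, 4]
Step 2: Midrank |d_i| (ties get averaged ranks).
ranks: |4|->3, |5|->5.5, |6|->7, |8|->8.5, |5|->5.5, |4|->3, |8|->8.5, |3|->1, |4|->3
Step 3: Attach original signs; sum ranks with positive sign and with negative sign.
W+ = 3 + 7 + 8.5 + 3 + 8.5 + 1 = 31
W- = 5.5 + 5.5 + 3 = 14
(Check: W+ + W- = 45 should equal n(n+1)/2 = 45.)
Step 4: Test statistic W = min(W+, W-) = 14.
Step 5: Ties in |d|, so use the tie-corrected normal approximation.
        E[W] = n(n+1)/4 = 9*10/4 = 22.5.
        Tie groups: |d|=4 (t=3), |d|=5 (t=2), |d|=8 (t=2); sum(t^3 - t) = 36.
        Var[W] = n(n+1)(2n+1)/24 - sum(t^3-t)/48 = 1710/24 - 36/48 = 70.5.
        z = (W - E[W]) / sqrt(Var[W]) = (14 - 22.5) / 8.3964 = -1.0123.
        Two-sided p = 2*Phi(z) = 0.311378.
Step 6: alpha = 0.1. fail to reject H0.

W+ = 31, W- = 14, W = min = 14, p = 0.311378, fail to reject H0.


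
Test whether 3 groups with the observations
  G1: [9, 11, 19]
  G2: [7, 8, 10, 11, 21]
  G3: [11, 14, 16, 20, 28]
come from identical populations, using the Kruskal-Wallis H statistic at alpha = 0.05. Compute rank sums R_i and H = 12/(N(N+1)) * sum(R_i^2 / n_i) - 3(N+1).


Step 1: Combine all N = 13 observations and assign midranks.
sorted (value, group, rank): (7,G2,1), (8,G2,2), (9,G1,3), (10,G2,4), (11,G1,6), (11,G2,6), (11,G3,6), (14,G3,8), (16,G3,9), (19,G1,10), (20,G3,11), (21,G2,12), (28,G3,13)
Step 2: Sum ranks within each group.
R_1 = 19 (n_1 = 3)
R_2 = 25 (n_2 = 5)
R_3 = 47 (n_3 = 5)
Step 3: H = 12/(N(N+1)) * sum(R_i^2/n_i) - 3(N+1)
     = 12/(13*14) * (19^2/3 + 25^2/5 + 47^2/5) - 3*14
     = 0.065934 * 687.133 - 42
     = 3.305495.
Step 4: Ties present; correction factor C = 1 - 24/(13^3 - 13) = 0.989011. Corrected H = 3.305495 / 0.989011 = 3.342222.
Step 5: Under H0, H ~ chi^2(2); p-value = 0.188038.
Step 6: alpha = 0.05. fail to reject H0.

H = 3.3422, df = 2, p = 0.188038, fail to reject H0.
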